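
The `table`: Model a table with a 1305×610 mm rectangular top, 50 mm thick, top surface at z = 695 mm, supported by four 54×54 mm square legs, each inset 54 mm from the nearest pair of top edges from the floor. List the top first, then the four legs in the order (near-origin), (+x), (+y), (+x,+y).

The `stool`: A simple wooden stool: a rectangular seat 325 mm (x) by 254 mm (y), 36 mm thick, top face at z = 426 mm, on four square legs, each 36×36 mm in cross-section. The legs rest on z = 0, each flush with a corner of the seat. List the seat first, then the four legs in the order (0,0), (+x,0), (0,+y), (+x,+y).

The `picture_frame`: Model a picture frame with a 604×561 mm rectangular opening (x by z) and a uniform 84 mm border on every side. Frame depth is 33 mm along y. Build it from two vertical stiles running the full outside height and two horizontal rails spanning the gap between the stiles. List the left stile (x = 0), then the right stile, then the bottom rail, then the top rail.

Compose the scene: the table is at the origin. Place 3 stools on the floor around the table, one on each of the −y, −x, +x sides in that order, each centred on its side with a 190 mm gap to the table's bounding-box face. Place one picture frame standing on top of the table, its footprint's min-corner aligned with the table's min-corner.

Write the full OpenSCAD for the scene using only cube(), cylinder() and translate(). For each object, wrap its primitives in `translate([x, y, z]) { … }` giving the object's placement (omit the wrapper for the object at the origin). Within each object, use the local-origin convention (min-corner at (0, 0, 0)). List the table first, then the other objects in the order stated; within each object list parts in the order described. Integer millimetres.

translate([0, 0, 645]) cube([1305, 610, 50]);
translate([54, 54, 0]) cube([54, 54, 645]);
translate([1197, 54, 0]) cube([54, 54, 645]);
translate([54, 502, 0]) cube([54, 54, 645]);
translate([1197, 502, 0]) cube([54, 54, 645]);
translate([490, -444, 0]) {
  translate([0, 0, 390]) cube([325, 254, 36]);
  cube([36, 36, 390]);
  translate([289, 0, 0]) cube([36, 36, 390]);
  translate([0, 218, 0]) cube([36, 36, 390]);
  translate([289, 218, 0]) cube([36, 36, 390]);
}
translate([-515, 178, 0]) {
  translate([0, 0, 390]) cube([325, 254, 36]);
  cube([36, 36, 390]);
  translate([289, 0, 0]) cube([36, 36, 390]);
  translate([0, 218, 0]) cube([36, 36, 390]);
  translate([289, 218, 0]) cube([36, 36, 390]);
}
translate([1495, 178, 0]) {
  translate([0, 0, 390]) cube([325, 254, 36]);
  cube([36, 36, 390]);
  translate([289, 0, 0]) cube([36, 36, 390]);
  translate([0, 218, 0]) cube([36, 36, 390]);
  translate([289, 218, 0]) cube([36, 36, 390]);
}
translate([0, 0, 695]) {
  cube([84, 33, 729]);
  translate([688, 0, 0]) cube([84, 33, 729]);
  translate([84, 0, 0]) cube([604, 33, 84]);
  translate([84, 0, 645]) cube([604, 33, 84]);
}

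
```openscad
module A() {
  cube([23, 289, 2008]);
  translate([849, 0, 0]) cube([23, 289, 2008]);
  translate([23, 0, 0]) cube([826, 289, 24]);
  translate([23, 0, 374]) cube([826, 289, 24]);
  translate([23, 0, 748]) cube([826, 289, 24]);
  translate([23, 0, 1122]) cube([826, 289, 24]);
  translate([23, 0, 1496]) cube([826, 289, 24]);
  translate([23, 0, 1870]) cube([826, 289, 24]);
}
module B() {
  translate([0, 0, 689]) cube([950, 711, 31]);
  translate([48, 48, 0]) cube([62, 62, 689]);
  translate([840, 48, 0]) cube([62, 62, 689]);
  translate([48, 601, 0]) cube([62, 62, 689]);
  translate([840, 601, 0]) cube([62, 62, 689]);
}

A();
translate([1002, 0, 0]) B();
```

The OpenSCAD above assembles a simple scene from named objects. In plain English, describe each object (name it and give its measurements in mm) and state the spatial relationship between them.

A is an open bookshelf. Two side panels, each 23 mm thick, 289 mm deep and 2008 mm tall, stand 872 mm apart (outside-to-outside). Between them sit 6 shelves, each 24 mm thick and 289 mm deep, spanning the full gap between the sides. The bottom shelf rests on the floor (its underside at z = 0) and the clear gap between one shelf's top and the next shelf's underside is 350 mm.

B is a table: top 950 mm (x) × 711 mm (y), 31 mm thick, upper face at z = 720 mm, on four 62×62 mm square legs, each inset 48 mm from the nearest pair of top edges, running from z = 0 to the bottom of the top.

The table is on the floor beside the bookshelf on its +x side.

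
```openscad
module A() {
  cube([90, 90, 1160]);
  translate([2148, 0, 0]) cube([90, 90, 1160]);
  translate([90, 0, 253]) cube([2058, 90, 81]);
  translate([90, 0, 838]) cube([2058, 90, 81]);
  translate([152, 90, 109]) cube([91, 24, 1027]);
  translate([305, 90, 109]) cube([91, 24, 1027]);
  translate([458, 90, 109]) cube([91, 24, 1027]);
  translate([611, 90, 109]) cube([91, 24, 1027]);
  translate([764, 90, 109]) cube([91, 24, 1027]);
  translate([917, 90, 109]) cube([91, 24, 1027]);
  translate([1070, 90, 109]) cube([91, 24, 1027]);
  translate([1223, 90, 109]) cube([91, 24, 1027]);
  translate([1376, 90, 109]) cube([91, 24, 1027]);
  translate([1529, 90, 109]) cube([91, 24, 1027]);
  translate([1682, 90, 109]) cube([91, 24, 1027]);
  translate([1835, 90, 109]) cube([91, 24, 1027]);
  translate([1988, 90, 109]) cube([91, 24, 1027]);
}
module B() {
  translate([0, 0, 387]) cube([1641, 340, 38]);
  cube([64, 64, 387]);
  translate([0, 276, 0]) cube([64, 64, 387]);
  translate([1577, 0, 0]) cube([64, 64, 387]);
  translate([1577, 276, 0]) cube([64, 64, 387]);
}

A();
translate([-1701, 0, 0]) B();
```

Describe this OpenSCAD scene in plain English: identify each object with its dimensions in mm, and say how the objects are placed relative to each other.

A is a fence section. Two 90×90 mm posts, 1160 mm tall, stand on the floor with a clear span of 2058 mm between their inner faces. Two horizontal rails of 90×81 mm section span the gap between the posts with their undersides at z = 253 mm and z = 838 mm, flush with the posts' −y face. 13 pickets, each 91 mm wide, 24 mm thick and 1027 mm tall, are fixed to the +y face of the rails with their bottoms at z = 109 mm, evenly spaced across the span with equal gaps (rounded down to the nearest mm) at the −x end and between each pair — any rounding remainder accumulates at the +x end.

B is a bench: a 1641×340 mm seat slab, 38 mm thick, top at z = 425 mm, on four 64×64 mm square legs flush with the seat corners and standing on z = 0.

The bench is on the floor beside the fence section on its −x side.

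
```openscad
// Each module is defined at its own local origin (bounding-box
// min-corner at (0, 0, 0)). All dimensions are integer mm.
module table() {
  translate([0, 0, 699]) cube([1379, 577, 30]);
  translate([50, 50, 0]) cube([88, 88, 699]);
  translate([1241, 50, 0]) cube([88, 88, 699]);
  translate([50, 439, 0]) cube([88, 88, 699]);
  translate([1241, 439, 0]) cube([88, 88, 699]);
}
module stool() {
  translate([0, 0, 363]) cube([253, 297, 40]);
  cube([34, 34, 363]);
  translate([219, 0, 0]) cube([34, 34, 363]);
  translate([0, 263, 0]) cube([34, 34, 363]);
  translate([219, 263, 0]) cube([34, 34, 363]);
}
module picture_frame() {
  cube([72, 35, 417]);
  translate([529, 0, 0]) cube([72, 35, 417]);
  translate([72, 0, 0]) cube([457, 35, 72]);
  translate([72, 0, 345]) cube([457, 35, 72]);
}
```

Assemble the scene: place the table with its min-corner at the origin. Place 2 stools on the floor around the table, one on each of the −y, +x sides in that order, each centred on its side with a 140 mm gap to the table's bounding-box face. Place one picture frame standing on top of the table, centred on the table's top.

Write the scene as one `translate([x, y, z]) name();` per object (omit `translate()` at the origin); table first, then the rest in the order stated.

table();
translate([563, -437, 0]) stool();
translate([1519, 140, 0]) stool();
translate([389, 271, 729]) picture_frame();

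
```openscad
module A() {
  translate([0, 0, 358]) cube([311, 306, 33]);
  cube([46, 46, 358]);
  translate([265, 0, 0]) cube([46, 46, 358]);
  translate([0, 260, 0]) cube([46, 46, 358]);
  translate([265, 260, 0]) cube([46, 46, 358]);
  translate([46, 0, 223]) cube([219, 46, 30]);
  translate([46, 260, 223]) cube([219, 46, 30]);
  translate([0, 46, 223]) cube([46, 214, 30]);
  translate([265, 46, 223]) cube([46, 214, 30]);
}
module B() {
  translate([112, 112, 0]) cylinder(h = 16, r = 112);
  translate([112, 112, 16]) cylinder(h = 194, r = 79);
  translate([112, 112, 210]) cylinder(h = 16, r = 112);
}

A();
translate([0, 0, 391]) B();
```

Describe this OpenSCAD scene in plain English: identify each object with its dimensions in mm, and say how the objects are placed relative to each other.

A is a simple wooden stool: a rectangular seat 311 mm (x) by 306 mm (y), 33 mm thick, top face at z = 391 mm, on four square legs, each 46×46 mm in cross-section. The legs rest on z = 0, each flush with a corner of the seat. Four stretchers, 46 mm wide and 30 mm tall, connect adjacent legs with their undersides at z = 223 mm, each running between the inner faces of the legs it joins and aligned with the legs' outer faces on the other axis.

B is a spool: two coaxial disc flanges of radius 112 mm and thickness 16 mm, joined by a core cylinder of radius 79 mm and height 194 mm. The lower flange rests on z = 0 and the three cylinders share a vertical axis.

The spool is on top of the stool.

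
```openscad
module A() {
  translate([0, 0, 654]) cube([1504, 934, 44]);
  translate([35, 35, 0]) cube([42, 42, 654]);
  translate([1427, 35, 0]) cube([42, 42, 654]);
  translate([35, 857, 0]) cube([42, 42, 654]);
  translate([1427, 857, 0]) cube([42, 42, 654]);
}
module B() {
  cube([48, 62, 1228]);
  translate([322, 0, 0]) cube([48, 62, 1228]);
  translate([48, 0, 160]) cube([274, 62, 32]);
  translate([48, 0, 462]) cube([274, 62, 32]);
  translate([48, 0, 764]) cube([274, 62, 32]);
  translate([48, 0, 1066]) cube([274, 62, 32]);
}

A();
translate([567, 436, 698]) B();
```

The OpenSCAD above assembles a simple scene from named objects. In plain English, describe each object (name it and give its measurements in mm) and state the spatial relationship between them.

A is a table: top 1504 mm (x) × 934 mm (y), 44 mm thick, upper face at z = 698 mm, on four 42×42 mm square legs, each inset 35 mm from the nearest pair of top edges, running from z = 0 to the bottom of the top.

B is a wooden ladder with two side rails of 48×62 mm section and 1228 mm height, set 370 mm apart overall. Between them run 4 rectangular rungs (62 mm deep, 32 mm thick), front faces flush with the rails' −y face. The bottom of the first rung is 160 mm above the floor and each subsequent rung is 302 mm higher than the one below.

The ladder is on top of the table, centred.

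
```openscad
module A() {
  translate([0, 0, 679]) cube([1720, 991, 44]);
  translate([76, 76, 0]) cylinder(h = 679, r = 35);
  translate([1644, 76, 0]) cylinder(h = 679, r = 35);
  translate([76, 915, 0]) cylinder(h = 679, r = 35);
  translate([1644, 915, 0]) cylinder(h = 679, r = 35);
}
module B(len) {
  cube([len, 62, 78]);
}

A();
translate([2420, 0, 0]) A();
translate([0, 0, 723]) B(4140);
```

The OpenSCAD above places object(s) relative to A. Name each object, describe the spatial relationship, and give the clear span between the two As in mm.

Second table starts at x = 2420; first ends at x = 1720; clear span = 2420 − 1720 = 700 mm.

A is a table. B is a beam. A beam spans the tops of two tables. The clear span between the two tables is 700 mm.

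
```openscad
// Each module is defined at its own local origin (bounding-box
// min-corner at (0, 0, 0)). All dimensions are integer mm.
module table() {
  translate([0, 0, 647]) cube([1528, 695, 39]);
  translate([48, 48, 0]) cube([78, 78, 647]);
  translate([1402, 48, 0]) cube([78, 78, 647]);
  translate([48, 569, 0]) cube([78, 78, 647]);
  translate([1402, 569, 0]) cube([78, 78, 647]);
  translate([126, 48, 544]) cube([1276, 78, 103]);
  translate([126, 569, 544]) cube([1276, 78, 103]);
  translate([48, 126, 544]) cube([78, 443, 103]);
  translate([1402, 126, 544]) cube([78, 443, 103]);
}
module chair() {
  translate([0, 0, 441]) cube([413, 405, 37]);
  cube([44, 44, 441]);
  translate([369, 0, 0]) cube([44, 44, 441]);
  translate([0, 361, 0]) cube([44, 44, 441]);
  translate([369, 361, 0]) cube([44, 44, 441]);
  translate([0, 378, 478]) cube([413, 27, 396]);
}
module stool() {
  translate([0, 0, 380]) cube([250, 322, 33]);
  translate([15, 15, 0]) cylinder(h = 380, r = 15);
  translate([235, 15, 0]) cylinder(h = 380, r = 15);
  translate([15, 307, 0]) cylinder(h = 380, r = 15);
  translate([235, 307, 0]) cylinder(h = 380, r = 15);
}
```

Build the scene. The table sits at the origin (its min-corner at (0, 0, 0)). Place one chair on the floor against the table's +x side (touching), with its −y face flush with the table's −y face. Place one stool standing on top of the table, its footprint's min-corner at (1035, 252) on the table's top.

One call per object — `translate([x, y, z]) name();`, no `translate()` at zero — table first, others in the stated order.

table();
translate([1528, 0, 0]) chair();
translate([1035, 252, 686]) stool();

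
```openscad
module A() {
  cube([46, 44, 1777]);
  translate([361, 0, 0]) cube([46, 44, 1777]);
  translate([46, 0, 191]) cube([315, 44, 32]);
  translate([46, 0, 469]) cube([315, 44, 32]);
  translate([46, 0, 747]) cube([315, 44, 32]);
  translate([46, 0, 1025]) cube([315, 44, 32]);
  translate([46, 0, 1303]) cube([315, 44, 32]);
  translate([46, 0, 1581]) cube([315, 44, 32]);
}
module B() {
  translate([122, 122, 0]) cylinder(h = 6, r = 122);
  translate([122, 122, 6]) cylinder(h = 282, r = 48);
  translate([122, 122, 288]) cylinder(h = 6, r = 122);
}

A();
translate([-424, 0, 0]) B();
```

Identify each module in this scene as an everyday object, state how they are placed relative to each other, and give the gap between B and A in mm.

The spool's nearest face is 180 mm from the ladder's −x face.

A is a ladder. B is a spool. The spool is on the floor beside the ladder on its −x side. The gap between the spool and the ladder is 180 mm.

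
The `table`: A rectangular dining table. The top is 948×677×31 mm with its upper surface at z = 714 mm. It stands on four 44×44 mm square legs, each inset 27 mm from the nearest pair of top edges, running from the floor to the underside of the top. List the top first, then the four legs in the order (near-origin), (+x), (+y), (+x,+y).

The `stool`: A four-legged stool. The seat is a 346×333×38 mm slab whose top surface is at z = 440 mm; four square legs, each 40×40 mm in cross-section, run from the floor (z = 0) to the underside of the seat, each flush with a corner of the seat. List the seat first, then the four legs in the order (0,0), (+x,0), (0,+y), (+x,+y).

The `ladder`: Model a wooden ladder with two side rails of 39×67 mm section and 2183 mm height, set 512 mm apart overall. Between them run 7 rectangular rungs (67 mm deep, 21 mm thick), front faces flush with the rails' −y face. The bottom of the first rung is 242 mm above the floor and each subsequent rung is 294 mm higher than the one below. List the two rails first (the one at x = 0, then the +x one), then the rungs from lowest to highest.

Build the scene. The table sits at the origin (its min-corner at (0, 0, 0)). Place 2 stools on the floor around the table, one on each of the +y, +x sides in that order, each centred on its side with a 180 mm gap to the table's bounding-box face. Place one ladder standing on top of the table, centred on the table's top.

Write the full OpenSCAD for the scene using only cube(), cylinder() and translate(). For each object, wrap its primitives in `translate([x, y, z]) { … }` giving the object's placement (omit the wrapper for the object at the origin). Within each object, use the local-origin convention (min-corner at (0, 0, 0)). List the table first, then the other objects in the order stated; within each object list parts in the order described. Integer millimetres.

translate([0, 0, 683]) cube([948, 677, 31]);
translate([27, 27, 0]) cube([44, 44, 683]);
translate([877, 27, 0]) cube([44, 44, 683]);
translate([27, 606, 0]) cube([44, 44, 683]);
translate([877, 606, 0]) cube([44, 44, 683]);
translate([301, 857, 0]) {
  translate([0, 0, 402]) cube([346, 333, 38]);
  cube([40, 40, 402]);
  translate([306, 0, 0]) cube([40, 40, 402]);
  translate([0, 293, 0]) cube([40, 40, 402]);
  translate([306, 293, 0]) cube([40, 40, 402]);
}
translate([1128, 172, 0]) {
  translate([0, 0, 402]) cube([346, 333, 38]);
  cube([40, 40, 402]);
  translate([306, 0, 0]) cube([40, 40, 402]);
  translate([0, 293, 0]) cube([40, 40, 402]);
  translate([306, 293, 0]) cube([40, 40, 402]);
}
translate([218, 305, 714]) {
  cube([39, 67, 2183]);
  translate([473, 0, 0]) cube([39, 67, 2183]);
  translate([39, 0, 242]) cube([434, 67, 21]);
  translate([39, 0, 536]) cube([434, 67, 21]);
  translate([39, 0, 830]) cube([434, 67, 21]);
  translate([39, 0, 1124]) cube([434, 67, 21]);
  translate([39, 0, 1418]) cube([434, 67, 21]);
  translate([39, 0, 1712]) cube([434, 67, 21]);
  translate([39, 0, 2006]) cube([434, 67, 21]);
}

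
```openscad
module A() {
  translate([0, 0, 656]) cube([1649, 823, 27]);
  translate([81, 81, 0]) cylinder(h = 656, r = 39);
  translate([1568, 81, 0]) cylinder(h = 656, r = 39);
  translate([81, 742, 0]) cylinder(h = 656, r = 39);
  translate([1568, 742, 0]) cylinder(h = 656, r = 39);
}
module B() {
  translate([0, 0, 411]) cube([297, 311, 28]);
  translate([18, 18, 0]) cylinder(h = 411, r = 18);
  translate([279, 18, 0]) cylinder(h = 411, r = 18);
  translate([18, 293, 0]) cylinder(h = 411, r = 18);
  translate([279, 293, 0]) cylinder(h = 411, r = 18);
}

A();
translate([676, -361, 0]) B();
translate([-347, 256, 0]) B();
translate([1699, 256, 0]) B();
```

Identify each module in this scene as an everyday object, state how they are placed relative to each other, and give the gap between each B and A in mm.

Each stool's nearest face is 50 mm from the table's bounding box.

A is a table. B is a stool. Three stools sit around the table at the −y, −x, +x sides. The gap between each stool and the table is 50 mm.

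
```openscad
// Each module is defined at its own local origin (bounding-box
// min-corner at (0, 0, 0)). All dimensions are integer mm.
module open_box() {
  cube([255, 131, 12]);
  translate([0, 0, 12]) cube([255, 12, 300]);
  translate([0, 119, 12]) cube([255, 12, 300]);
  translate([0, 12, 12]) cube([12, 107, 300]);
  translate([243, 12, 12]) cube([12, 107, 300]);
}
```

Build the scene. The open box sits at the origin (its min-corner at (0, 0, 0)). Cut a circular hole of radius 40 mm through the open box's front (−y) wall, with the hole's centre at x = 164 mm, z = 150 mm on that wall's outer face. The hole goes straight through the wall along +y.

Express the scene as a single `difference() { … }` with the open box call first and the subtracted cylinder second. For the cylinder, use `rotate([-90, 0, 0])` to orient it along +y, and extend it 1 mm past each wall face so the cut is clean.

difference() {
  open_box();
  translate([164, -1, 150]) rotate([-90, 0, 0]) cylinder(h = 14, r = 40);
}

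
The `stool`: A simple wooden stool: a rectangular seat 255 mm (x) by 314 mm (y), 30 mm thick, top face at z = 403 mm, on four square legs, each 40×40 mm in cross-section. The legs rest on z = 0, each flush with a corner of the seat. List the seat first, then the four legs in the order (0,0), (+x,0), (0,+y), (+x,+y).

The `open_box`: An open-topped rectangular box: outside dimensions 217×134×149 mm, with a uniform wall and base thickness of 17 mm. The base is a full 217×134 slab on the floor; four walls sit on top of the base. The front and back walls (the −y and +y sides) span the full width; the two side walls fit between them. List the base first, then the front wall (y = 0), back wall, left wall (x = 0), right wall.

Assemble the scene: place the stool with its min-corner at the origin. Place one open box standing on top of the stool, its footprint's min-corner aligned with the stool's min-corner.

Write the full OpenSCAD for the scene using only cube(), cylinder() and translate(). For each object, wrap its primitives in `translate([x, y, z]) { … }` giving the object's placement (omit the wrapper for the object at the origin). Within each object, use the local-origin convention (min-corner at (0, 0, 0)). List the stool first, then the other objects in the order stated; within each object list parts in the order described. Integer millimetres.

translate([0, 0, 373]) cube([255, 314, 30]);
cube([40, 40, 373]);
translate([215, 0, 0]) cube([40, 40, 373]);
translate([0, 274, 0]) cube([40, 40, 373]);
translate([215, 274, 0]) cube([40, 40, 373]);
translate([0, 0, 403]) {
  cube([217, 134, 17]);
  translate([0, 0, 17]) cube([217, 17, 132]);
  translate([0, 117, 17]) cube([217, 17, 132]);
  translate([0, 17, 17]) cube([17, 100, 132]);
  translate([200, 17, 17]) cube([17, 100, 132]);
}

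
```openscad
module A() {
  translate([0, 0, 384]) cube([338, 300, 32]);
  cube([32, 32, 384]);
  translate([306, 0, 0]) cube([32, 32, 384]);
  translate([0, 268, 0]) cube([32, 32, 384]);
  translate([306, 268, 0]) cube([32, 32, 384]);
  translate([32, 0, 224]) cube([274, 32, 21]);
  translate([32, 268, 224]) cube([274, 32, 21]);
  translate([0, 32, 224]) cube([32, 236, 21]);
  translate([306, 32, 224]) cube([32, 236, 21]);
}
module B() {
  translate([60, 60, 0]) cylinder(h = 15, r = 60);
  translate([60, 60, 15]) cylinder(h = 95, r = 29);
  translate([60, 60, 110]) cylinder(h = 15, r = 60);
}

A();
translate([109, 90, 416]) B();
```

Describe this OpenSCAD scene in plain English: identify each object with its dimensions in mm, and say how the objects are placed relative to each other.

A is a simple wooden stool: a rectangular seat 338 mm (x) by 300 mm (y), 32 mm thick, top face at z = 416 mm, on four square legs, each 32×32 mm in cross-section. The legs rest on z = 0, each flush with a corner of the seat. Four stretchers, 32 mm wide and 21 mm tall, connect adjacent legs with their undersides at z = 224 mm, each running between the inner faces of the legs it joins and aligned with the legs' outer faces on the other axis.

B is a spool: two coaxial disc flanges of radius 60 mm and thickness 15 mm, joined by a core cylinder of radius 29 mm and height 95 mm. The lower flange rests on z = 0 and the three cylinders share a vertical axis.

The spool is on top of the stool, centred.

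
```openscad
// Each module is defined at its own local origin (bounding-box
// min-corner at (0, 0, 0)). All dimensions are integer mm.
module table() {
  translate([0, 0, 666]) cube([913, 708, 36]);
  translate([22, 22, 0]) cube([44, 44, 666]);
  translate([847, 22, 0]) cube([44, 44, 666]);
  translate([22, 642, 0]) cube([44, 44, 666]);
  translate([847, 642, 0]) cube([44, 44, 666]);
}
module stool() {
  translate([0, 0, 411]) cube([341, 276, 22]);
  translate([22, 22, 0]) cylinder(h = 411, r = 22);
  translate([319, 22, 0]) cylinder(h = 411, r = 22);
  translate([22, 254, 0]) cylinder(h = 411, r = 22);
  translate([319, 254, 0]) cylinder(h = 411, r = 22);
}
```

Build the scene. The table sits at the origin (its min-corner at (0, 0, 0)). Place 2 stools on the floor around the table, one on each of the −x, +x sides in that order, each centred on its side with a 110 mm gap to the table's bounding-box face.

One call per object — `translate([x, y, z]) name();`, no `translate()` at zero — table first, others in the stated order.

table();
translate([-451, 216, 0]) stool();
translate([1023, 216, 0]) stool();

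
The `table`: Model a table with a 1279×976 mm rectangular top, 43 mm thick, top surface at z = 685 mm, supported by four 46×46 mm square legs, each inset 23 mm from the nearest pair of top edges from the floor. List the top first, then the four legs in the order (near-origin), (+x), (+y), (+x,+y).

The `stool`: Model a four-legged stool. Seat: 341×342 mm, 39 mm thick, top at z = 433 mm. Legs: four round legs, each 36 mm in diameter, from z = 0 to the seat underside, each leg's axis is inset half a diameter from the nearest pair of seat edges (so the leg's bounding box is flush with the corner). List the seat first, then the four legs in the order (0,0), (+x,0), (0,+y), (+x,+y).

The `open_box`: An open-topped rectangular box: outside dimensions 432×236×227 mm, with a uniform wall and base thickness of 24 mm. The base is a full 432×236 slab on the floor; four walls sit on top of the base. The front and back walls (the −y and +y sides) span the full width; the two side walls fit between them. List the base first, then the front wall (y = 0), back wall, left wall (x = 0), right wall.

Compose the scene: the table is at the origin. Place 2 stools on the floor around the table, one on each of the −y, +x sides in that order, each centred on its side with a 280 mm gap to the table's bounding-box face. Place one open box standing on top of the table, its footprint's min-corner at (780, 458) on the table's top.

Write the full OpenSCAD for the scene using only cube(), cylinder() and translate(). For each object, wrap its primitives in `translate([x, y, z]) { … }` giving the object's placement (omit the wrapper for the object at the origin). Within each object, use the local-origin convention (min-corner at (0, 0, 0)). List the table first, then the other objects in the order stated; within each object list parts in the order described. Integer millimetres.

translate([0, 0, 642]) cube([1279, 976, 43]);
translate([23, 23, 0]) cube([46, 46, 642]);
translate([1210, 23, 0]) cube([46, 46, 642]);
translate([23, 907, 0]) cube([46, 46, 642]);
translate([1210, 907, 0]) cube([46, 46, 642]);
translate([469, -622, 0]) {
  translate([0, 0, 394]) cube([341, 342, 39]);
  translate([18, 18, 0]) cylinder(h = 394, r = 18);
  translate([323, 18, 0]) cylinder(h = 394, r = 18);
  translate([18, 324, 0]) cylinder(h = 394, r = 18);
  translate([323, 324, 0]) cylinder(h = 394, r = 18);
}
translate([1559, 317, 0]) {
  translate([0, 0, 394]) cube([341, 342, 39]);
  translate([18, 18, 0]) cylinder(h = 394, r = 18);
  translate([323, 18, 0]) cylinder(h = 394, r = 18);
  translate([18, 324, 0]) cylinder(h = 394, r = 18);
  translate([323, 324, 0]) cylinder(h = 394, r = 18);
}
translate([780, 458, 685]) {
  cube([432, 236, 24]);
  translate([0, 0, 24]) cube([432, 24, 203]);
  translate([0, 212, 24]) cube([432, 24, 203]);
  translate([0, 24, 24]) cube([24, 188, 203]);
  translate([408, 24, 24]) cube([24, 188, 203]);
}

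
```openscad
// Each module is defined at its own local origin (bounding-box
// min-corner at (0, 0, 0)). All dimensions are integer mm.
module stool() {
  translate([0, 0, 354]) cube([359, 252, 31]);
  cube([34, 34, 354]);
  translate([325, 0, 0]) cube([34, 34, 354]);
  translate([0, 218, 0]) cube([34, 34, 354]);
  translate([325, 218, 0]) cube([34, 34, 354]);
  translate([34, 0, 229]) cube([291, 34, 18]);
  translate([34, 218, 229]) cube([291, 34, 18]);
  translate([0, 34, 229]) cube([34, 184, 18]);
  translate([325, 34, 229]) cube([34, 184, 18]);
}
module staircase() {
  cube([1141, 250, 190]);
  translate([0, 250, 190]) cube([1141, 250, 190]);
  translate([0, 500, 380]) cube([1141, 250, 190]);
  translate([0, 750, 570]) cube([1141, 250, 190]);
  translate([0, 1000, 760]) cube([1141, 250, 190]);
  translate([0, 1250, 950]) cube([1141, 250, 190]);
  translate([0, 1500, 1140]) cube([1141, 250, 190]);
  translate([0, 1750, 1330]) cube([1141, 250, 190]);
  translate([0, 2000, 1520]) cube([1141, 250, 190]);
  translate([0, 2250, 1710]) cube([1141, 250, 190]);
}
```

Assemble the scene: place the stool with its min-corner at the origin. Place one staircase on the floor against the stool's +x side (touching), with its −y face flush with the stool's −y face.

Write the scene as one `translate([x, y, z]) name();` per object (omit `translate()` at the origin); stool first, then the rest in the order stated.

stool();
translate([359, 0, 0]) staircase();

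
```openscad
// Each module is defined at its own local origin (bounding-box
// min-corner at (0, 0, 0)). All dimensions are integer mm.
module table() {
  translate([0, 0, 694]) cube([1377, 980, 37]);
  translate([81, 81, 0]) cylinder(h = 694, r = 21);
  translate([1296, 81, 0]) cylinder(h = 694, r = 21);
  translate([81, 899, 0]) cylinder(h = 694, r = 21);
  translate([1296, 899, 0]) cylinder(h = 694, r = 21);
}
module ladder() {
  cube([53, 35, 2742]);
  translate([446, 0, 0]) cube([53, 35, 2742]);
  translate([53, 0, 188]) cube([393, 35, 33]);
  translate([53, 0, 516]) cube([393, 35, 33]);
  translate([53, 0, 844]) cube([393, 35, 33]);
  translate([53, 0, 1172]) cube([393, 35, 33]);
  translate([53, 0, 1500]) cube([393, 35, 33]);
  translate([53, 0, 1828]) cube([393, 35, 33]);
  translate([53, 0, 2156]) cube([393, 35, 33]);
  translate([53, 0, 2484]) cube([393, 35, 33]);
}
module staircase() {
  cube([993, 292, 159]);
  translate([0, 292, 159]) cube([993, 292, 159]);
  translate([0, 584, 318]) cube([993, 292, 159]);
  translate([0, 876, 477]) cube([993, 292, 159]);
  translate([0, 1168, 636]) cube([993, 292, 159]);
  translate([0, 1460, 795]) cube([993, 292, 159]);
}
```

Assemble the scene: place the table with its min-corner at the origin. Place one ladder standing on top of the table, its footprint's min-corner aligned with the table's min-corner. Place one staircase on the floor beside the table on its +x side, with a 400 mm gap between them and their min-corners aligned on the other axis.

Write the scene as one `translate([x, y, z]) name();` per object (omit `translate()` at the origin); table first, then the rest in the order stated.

table();
translate([0, 0, 731]) ladder();
translate([1777, 0, 0]) staircase();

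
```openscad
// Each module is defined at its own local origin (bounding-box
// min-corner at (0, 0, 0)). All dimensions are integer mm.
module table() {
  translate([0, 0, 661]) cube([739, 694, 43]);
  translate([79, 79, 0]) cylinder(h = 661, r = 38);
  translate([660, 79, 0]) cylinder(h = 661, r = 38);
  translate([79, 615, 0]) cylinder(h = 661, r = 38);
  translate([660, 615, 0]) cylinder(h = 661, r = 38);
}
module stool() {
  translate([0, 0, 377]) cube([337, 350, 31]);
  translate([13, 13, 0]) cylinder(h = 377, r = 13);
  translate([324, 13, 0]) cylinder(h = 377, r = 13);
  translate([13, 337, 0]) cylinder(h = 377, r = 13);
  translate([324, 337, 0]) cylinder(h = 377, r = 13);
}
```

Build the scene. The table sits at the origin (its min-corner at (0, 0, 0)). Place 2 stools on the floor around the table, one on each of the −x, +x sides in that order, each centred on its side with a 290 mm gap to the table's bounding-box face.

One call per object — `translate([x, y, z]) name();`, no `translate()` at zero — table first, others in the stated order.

table();
translate([-627, 172, 0]) stool();
translate([1029, 172, 0]) stool();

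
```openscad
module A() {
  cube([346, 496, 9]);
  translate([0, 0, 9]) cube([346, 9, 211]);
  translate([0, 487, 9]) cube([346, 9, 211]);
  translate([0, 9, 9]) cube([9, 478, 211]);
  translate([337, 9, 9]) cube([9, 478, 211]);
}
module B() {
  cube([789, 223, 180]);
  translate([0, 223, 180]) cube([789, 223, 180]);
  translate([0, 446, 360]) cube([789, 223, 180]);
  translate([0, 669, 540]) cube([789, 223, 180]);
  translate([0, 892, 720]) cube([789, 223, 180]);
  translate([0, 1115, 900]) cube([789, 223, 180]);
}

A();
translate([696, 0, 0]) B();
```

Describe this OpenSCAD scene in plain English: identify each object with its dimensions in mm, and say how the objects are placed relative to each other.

A is an open storage box with external size 346×496×220 mm and wall thickness 9 mm (the base is also 9 mm thick). The base covers the whole footprint; the four walls stand on the base, with the y-facing walls full-width and the x-facing walls fitting between their inner faces.

B is a run of 6 identical solid stair steps. Each tread is 789×223 mm and each step block is 180 mm high. Step 1 rests on the floor; step k is offset from step 1 by (k−1)×223 mm in y and (k−1)×180 mm in z.

The staircase is on the floor beside the open box on its +x side.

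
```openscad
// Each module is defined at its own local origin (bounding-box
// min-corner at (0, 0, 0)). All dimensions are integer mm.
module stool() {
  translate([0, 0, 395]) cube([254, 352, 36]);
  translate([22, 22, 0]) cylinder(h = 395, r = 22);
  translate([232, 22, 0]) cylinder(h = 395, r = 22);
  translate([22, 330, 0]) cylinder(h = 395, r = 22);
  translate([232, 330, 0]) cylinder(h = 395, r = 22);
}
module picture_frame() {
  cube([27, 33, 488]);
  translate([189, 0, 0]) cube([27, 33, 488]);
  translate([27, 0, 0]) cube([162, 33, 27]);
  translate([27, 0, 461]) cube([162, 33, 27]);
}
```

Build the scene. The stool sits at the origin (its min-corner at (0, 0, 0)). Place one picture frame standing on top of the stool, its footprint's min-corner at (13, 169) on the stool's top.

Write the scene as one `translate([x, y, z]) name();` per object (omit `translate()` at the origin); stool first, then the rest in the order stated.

stool();
translate([13, 169, 431]) picture_frame();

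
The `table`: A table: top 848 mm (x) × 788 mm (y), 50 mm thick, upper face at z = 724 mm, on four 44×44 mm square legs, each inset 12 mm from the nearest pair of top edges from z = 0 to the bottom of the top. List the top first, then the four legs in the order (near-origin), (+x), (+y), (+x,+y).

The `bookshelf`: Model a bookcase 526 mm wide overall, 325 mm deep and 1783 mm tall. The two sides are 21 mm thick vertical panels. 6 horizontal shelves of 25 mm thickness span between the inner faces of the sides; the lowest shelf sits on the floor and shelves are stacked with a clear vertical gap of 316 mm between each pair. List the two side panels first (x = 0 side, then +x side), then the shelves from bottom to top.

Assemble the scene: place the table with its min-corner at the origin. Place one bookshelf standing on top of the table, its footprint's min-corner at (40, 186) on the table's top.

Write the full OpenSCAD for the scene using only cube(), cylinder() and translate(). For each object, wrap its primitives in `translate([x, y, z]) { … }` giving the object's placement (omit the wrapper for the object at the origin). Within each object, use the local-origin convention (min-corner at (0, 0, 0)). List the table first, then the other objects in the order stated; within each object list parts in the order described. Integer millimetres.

translate([0, 0, 674]) cube([848, 788, 50]);
translate([12, 12, 0]) cube([44, 44, 674]);
translate([792, 12, 0]) cube([44, 44, 674]);
translate([12, 732, 0]) cube([44, 44, 674]);
translate([792, 732, 0]) cube([44, 44, 674]);
translate([40, 186, 724]) {
  cube([21, 325, 1783]);
  translate([505, 0, 0]) cube([21, 325, 1783]);
  translate([21, 0, 0]) cube([484, 325, 25]);
  translate([21, 0, 341]) cube([484, 325, 25]);
  translate([21, 0, 682]) cube([484, 325, 25]);
  translate([21, 0, 1023]) cube([484, 325, 25]);
  translate([21, 0, 1364]) cube([484, 325, 25]);
  translate([21, 0, 1705]) cube([484, 325, 25]);
}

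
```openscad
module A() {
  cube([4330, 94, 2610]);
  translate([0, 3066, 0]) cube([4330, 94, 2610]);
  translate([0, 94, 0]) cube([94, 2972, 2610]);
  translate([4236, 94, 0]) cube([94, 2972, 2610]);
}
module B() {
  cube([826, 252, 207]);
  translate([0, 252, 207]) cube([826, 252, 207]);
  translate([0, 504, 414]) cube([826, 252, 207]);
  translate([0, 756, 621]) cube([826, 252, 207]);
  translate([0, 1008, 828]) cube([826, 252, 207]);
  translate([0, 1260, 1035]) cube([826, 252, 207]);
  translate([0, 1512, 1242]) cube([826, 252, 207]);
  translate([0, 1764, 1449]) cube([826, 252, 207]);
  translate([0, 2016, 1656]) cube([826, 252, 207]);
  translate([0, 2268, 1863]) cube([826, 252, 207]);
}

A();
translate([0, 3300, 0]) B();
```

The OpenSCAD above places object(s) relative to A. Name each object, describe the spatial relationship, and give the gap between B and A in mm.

The staircase's nearest face is 140 mm from the house frame's +y face.

A is a house frame. B is a staircase. The staircase is on the floor beside the house frame on its +y side. The gap between the staircase and the house frame is 140 mm.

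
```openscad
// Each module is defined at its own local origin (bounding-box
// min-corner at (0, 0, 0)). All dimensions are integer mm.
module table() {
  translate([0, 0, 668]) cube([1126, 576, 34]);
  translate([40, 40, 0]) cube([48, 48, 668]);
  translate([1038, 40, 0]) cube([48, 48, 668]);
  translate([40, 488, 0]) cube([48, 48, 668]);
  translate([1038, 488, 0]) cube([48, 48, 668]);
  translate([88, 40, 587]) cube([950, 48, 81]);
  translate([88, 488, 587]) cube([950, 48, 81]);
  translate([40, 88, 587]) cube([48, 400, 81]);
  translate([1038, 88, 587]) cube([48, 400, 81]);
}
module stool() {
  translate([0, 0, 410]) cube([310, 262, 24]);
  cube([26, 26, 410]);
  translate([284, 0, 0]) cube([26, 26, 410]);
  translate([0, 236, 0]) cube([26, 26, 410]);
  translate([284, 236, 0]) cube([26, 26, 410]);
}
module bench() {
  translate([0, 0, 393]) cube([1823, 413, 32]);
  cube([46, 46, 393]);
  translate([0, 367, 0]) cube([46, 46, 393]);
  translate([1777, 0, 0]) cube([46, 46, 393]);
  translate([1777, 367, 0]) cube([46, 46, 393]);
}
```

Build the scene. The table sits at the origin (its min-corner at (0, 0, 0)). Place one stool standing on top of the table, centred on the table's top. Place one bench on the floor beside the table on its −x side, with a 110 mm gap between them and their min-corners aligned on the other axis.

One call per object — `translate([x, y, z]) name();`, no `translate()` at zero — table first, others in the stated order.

table();
translate([408, 157, 702]) stool();
translate([-1933, 0, 0]) bench();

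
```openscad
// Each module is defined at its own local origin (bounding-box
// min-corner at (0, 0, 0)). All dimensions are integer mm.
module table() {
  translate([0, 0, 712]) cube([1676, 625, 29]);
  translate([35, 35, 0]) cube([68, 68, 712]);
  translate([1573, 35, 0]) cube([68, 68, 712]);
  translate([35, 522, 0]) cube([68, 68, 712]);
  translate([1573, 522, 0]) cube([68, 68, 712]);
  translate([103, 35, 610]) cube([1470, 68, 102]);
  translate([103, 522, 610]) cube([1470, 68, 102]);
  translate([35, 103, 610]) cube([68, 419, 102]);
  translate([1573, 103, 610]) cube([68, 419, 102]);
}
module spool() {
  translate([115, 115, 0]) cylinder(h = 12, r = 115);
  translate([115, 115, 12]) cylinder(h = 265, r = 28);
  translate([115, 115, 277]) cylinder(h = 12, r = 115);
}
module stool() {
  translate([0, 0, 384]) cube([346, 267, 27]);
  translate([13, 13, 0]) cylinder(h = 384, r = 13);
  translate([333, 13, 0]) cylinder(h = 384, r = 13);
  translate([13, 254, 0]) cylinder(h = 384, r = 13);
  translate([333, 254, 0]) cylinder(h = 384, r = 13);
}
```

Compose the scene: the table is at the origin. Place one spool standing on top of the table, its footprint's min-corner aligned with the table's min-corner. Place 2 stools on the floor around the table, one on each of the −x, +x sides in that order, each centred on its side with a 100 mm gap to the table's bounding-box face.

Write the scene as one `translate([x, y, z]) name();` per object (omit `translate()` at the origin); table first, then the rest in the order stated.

table();
translate([0, 0, 741]) spool();
translate([-446, 179, 0]) stool();
translate([1776, 179, 0]) stool();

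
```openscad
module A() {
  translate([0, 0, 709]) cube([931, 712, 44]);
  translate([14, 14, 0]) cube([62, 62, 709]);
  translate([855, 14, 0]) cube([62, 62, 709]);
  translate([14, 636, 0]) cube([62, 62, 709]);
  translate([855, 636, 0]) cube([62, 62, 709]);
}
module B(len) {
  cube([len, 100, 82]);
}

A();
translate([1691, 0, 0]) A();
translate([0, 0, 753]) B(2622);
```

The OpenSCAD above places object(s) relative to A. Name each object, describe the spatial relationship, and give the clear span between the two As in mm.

A is a table. B is a beam. A beam spans the tops of two tables. The clear span between the two tables is 760 mm.

Second table starts at x = 1691; first ends at x = 931; clear span = 1691 − 931 = 760 mm.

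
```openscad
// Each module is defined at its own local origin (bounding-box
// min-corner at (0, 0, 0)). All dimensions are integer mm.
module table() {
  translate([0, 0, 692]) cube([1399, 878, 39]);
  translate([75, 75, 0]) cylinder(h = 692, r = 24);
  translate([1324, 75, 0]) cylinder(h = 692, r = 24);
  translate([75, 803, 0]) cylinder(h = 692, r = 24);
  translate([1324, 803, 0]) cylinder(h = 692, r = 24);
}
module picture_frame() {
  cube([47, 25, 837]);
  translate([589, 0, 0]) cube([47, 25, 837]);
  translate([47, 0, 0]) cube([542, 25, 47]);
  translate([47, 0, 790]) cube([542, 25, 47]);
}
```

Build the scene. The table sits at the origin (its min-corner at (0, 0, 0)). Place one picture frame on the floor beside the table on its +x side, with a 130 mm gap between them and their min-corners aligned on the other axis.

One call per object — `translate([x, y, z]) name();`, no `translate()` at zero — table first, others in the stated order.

table();
translate([1529, 0, 0]) picture_frame();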